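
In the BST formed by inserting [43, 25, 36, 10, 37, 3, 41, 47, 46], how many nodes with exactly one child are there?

Tree built from: [43, 25, 36, 10, 37, 3, 41, 47, 46]
Tree (level-order array): [43, 25, 47, 10, 36, 46, None, 3, None, None, 37, None, None, None, None, None, 41]
Rule: These are nodes with exactly 1 non-null child.
Per-node child counts:
  node 43: 2 child(ren)
  node 25: 2 child(ren)
  node 10: 1 child(ren)
  node 3: 0 child(ren)
  node 36: 1 child(ren)
  node 37: 1 child(ren)
  node 41: 0 child(ren)
  node 47: 1 child(ren)
  node 46: 0 child(ren)
Matching nodes: [10, 36, 37, 47]
Count of nodes with exactly one child: 4


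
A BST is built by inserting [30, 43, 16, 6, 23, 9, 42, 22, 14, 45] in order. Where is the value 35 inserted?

Starting tree (level order): [30, 16, 43, 6, 23, 42, 45, None, 9, 22, None, None, None, None, None, None, 14]
Insertion path: 30 -> 43 -> 42
Result: insert 35 as left child of 42
Final tree (level order): [30, 16, 43, 6, 23, 42, 45, None, 9, 22, None, 35, None, None, None, None, 14]


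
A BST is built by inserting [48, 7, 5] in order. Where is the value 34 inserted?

Starting tree (level order): [48, 7, None, 5]
Insertion path: 48 -> 7
Result: insert 34 as right child of 7
Final tree (level order): [48, 7, None, 5, 34]


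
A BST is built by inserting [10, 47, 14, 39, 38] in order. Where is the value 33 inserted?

Starting tree (level order): [10, None, 47, 14, None, None, 39, 38]
Insertion path: 10 -> 47 -> 14 -> 39 -> 38
Result: insert 33 as left child of 38
Final tree (level order): [10, None, 47, 14, None, None, 39, 38, None, 33]


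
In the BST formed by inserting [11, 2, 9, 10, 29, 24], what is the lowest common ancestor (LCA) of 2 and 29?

Tree insertion order: [11, 2, 9, 10, 29, 24]
Tree (level-order array): [11, 2, 29, None, 9, 24, None, None, 10]
In a BST, the LCA of p=2, q=29 is the first node v on the
root-to-leaf path with p <= v <= q (go left if both < v, right if both > v).
Walk from root:
  at 11: 2 <= 11 <= 29, this is the LCA
LCA = 11


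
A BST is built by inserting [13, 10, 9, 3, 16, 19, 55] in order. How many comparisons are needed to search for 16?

Search path for 16: 13 -> 16
Found: True
Comparisons: 2


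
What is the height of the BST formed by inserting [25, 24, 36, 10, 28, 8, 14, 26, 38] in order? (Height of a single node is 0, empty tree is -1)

Insertion order: [25, 24, 36, 10, 28, 8, 14, 26, 38]
Tree (level-order array): [25, 24, 36, 10, None, 28, 38, 8, 14, 26]
Compute height bottom-up (empty subtree = -1):
  height(8) = 1 + max(-1, -1) = 0
  height(14) = 1 + max(-1, -1) = 0
  height(10) = 1 + max(0, 0) = 1
  height(24) = 1 + max(1, -1) = 2
  height(26) = 1 + max(-1, -1) = 0
  height(28) = 1 + max(0, -1) = 1
  height(38) = 1 + max(-1, -1) = 0
  height(36) = 1 + max(1, 0) = 2
  height(25) = 1 + max(2, 2) = 3
Height = 3


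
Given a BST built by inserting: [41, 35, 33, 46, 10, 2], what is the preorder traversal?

Tree insertion order: [41, 35, 33, 46, 10, 2]
Tree (level-order array): [41, 35, 46, 33, None, None, None, 10, None, 2]
Preorder traversal: [41, 35, 33, 10, 2, 46]


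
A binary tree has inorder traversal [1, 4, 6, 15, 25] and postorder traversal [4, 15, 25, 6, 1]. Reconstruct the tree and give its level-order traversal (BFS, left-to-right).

Inorder:   [1, 4, 6, 15, 25]
Postorder: [4, 15, 25, 6, 1]
Algorithm: postorder visits root last, so walk postorder right-to-left;
each value is the root of the current inorder slice — split it at that
value, recurse on the right subtree first, then the left.
Recursive splits:
  root=1; inorder splits into left=[], right=[4, 6, 15, 25]
  root=6; inorder splits into left=[4], right=[15, 25]
  root=25; inorder splits into left=[15], right=[]
  root=15; inorder splits into left=[], right=[]
  root=4; inorder splits into left=[], right=[]
Reconstructed level-order: [1, 6, 4, 25, 15]


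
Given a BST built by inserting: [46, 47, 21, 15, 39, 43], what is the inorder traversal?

Tree insertion order: [46, 47, 21, 15, 39, 43]
Tree (level-order array): [46, 21, 47, 15, 39, None, None, None, None, None, 43]
Inorder traversal: [15, 21, 39, 43, 46, 47]


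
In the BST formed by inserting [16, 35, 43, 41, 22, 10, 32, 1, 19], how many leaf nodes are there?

Tree built from: [16, 35, 43, 41, 22, 10, 32, 1, 19]
Tree (level-order array): [16, 10, 35, 1, None, 22, 43, None, None, 19, 32, 41]
Rule: A leaf has 0 children.
Per-node child counts:
  node 16: 2 child(ren)
  node 10: 1 child(ren)
  node 1: 0 child(ren)
  node 35: 2 child(ren)
  node 22: 2 child(ren)
  node 19: 0 child(ren)
  node 32: 0 child(ren)
  node 43: 1 child(ren)
  node 41: 0 child(ren)
Matching nodes: [1, 19, 32, 41]
Count of leaf nodes: 4


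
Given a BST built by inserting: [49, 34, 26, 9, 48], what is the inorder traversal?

Tree insertion order: [49, 34, 26, 9, 48]
Tree (level-order array): [49, 34, None, 26, 48, 9]
Inorder traversal: [9, 26, 34, 48, 49]


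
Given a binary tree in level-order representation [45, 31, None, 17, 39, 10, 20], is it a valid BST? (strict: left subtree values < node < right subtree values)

Level-order array: [45, 31, None, 17, 39, 10, 20]
Validate using subtree bounds (lo, hi): at each node, require lo < value < hi,
then recurse left with hi=value and right with lo=value.
Preorder trace (stopping at first violation):
  at node 45 with bounds (-inf, +inf): OK
  at node 31 with bounds (-inf, 45): OK
  at node 17 with bounds (-inf, 31): OK
  at node 10 with bounds (-inf, 17): OK
  at node 20 with bounds (17, 31): OK
  at node 39 with bounds (31, 45): OK
No violation found at any node.
Result: Valid BST


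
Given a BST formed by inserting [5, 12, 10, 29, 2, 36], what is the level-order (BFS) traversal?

Tree insertion order: [5, 12, 10, 29, 2, 36]
Tree (level-order array): [5, 2, 12, None, None, 10, 29, None, None, None, 36]
BFS from the root, enqueuing left then right child of each popped node:
  queue [5] -> pop 5, enqueue [2, 12], visited so far: [5]
  queue [2, 12] -> pop 2, enqueue [none], visited so far: [5, 2]
  queue [12] -> pop 12, enqueue [10, 29], visited so far: [5, 2, 12]
  queue [10, 29] -> pop 10, enqueue [none], visited so far: [5, 2, 12, 10]
  queue [29] -> pop 29, enqueue [36], visited so far: [5, 2, 12, 10, 29]
  queue [36] -> pop 36, enqueue [none], visited so far: [5, 2, 12, 10, 29, 36]
Result: [5, 2, 12, 10, 29, 36]


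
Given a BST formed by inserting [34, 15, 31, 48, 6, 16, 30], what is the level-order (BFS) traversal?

Tree insertion order: [34, 15, 31, 48, 6, 16, 30]
Tree (level-order array): [34, 15, 48, 6, 31, None, None, None, None, 16, None, None, 30]
BFS from the root, enqueuing left then right child of each popped node:
  queue [34] -> pop 34, enqueue [15, 48], visited so far: [34]
  queue [15, 48] -> pop 15, enqueue [6, 31], visited so far: [34, 15]
  queue [48, 6, 31] -> pop 48, enqueue [none], visited so far: [34, 15, 48]
  queue [6, 31] -> pop 6, enqueue [none], visited so far: [34, 15, 48, 6]
  queue [31] -> pop 31, enqueue [16], visited so far: [34, 15, 48, 6, 31]
  queue [16] -> pop 16, enqueue [30], visited so far: [34, 15, 48, 6, 31, 16]
  queue [30] -> pop 30, enqueue [none], visited so far: [34, 15, 48, 6, 31, 16, 30]
Result: [34, 15, 48, 6, 31, 16, 30]


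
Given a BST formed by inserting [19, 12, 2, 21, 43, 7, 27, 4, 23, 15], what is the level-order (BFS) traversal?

Tree insertion order: [19, 12, 2, 21, 43, 7, 27, 4, 23, 15]
Tree (level-order array): [19, 12, 21, 2, 15, None, 43, None, 7, None, None, 27, None, 4, None, 23]
BFS from the root, enqueuing left then right child of each popped node:
  queue [19] -> pop 19, enqueue [12, 21], visited so far: [19]
  queue [12, 21] -> pop 12, enqueue [2, 15], visited so far: [19, 12]
  queue [21, 2, 15] -> pop 21, enqueue [43], visited so far: [19, 12, 21]
  queue [2, 15, 43] -> pop 2, enqueue [7], visited so far: [19, 12, 21, 2]
  queue [15, 43, 7] -> pop 15, enqueue [none], visited so far: [19, 12, 21, 2, 15]
  queue [43, 7] -> pop 43, enqueue [27], visited so far: [19, 12, 21, 2, 15, 43]
  queue [7, 27] -> pop 7, enqueue [4], visited so far: [19, 12, 21, 2, 15, 43, 7]
  queue [27, 4] -> pop 27, enqueue [23], visited so far: [19, 12, 21, 2, 15, 43, 7, 27]
  queue [4, 23] -> pop 4, enqueue [none], visited so far: [19, 12, 21, 2, 15, 43, 7, 27, 4]
  queue [23] -> pop 23, enqueue [none], visited so far: [19, 12, 21, 2, 15, 43, 7, 27, 4, 23]
Result: [19, 12, 21, 2, 15, 43, 7, 27, 4, 23]


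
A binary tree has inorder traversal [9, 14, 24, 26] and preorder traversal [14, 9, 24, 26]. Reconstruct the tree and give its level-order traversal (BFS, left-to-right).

Inorder:  [9, 14, 24, 26]
Preorder: [14, 9, 24, 26]
Algorithm: preorder visits root first, so consume preorder in order;
for each root, split the current inorder slice at that value into
left-subtree inorder and right-subtree inorder, then recurse.
Recursive splits:
  root=14; inorder splits into left=[9], right=[24, 26]
  root=9; inorder splits into left=[], right=[]
  root=24; inorder splits into left=[], right=[26]
  root=26; inorder splits into left=[], right=[]
Reconstructed level-order: [14, 9, 24, 26]


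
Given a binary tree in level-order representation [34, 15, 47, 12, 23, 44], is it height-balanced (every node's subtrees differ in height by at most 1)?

Tree (level-order array): [34, 15, 47, 12, 23, 44]
Definition: a tree is height-balanced if, at every node, |h(left) - h(right)| <= 1 (empty subtree has height -1).
Bottom-up per-node check:
  node 12: h_left=-1, h_right=-1, diff=0 [OK], height=0
  node 23: h_left=-1, h_right=-1, diff=0 [OK], height=0
  node 15: h_left=0, h_right=0, diff=0 [OK], height=1
  node 44: h_left=-1, h_right=-1, diff=0 [OK], height=0
  node 47: h_left=0, h_right=-1, diff=1 [OK], height=1
  node 34: h_left=1, h_right=1, diff=0 [OK], height=2
All nodes satisfy the balance condition.
Result: Balanced


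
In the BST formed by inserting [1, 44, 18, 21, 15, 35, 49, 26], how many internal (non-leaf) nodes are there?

Tree built from: [1, 44, 18, 21, 15, 35, 49, 26]
Tree (level-order array): [1, None, 44, 18, 49, 15, 21, None, None, None, None, None, 35, 26]
Rule: An internal node has at least one child.
Per-node child counts:
  node 1: 1 child(ren)
  node 44: 2 child(ren)
  node 18: 2 child(ren)
  node 15: 0 child(ren)
  node 21: 1 child(ren)
  node 35: 1 child(ren)
  node 26: 0 child(ren)
  node 49: 0 child(ren)
Matching nodes: [1, 44, 18, 21, 35]
Count of internal (non-leaf) nodes: 5


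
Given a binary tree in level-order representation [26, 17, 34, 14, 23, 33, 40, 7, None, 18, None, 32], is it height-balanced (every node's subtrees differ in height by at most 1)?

Tree (level-order array): [26, 17, 34, 14, 23, 33, 40, 7, None, 18, None, 32]
Definition: a tree is height-balanced if, at every node, |h(left) - h(right)| <= 1 (empty subtree has height -1).
Bottom-up per-node check:
  node 7: h_left=-1, h_right=-1, diff=0 [OK], height=0
  node 14: h_left=0, h_right=-1, diff=1 [OK], height=1
  node 18: h_left=-1, h_right=-1, diff=0 [OK], height=0
  node 23: h_left=0, h_right=-1, diff=1 [OK], height=1
  node 17: h_left=1, h_right=1, diff=0 [OK], height=2
  node 32: h_left=-1, h_right=-1, diff=0 [OK], height=0
  node 33: h_left=0, h_right=-1, diff=1 [OK], height=1
  node 40: h_left=-1, h_right=-1, diff=0 [OK], height=0
  node 34: h_left=1, h_right=0, diff=1 [OK], height=2
  node 26: h_left=2, h_right=2, diff=0 [OK], height=3
All nodes satisfy the balance condition.
Result: Balanced


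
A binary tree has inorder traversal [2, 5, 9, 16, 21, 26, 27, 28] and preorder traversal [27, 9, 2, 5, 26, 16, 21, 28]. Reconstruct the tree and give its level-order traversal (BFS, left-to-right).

Inorder:  [2, 5, 9, 16, 21, 26, 27, 28]
Preorder: [27, 9, 2, 5, 26, 16, 21, 28]
Algorithm: preorder visits root first, so consume preorder in order;
for each root, split the current inorder slice at that value into
left-subtree inorder and right-subtree inorder, then recurse.
Recursive splits:
  root=27; inorder splits into left=[2, 5, 9, 16, 21, 26], right=[28]
  root=9; inorder splits into left=[2, 5], right=[16, 21, 26]
  root=2; inorder splits into left=[], right=[5]
  root=5; inorder splits into left=[], right=[]
  root=26; inorder splits into left=[16, 21], right=[]
  root=16; inorder splits into left=[], right=[21]
  root=21; inorder splits into left=[], right=[]
  root=28; inorder splits into left=[], right=[]
Reconstructed level-order: [27, 9, 28, 2, 26, 5, 16, 21]


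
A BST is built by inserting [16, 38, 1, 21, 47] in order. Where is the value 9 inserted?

Starting tree (level order): [16, 1, 38, None, None, 21, 47]
Insertion path: 16 -> 1
Result: insert 9 as right child of 1
Final tree (level order): [16, 1, 38, None, 9, 21, 47]


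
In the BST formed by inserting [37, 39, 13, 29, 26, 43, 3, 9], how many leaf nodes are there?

Tree built from: [37, 39, 13, 29, 26, 43, 3, 9]
Tree (level-order array): [37, 13, 39, 3, 29, None, 43, None, 9, 26]
Rule: A leaf has 0 children.
Per-node child counts:
  node 37: 2 child(ren)
  node 13: 2 child(ren)
  node 3: 1 child(ren)
  node 9: 0 child(ren)
  node 29: 1 child(ren)
  node 26: 0 child(ren)
  node 39: 1 child(ren)
  node 43: 0 child(ren)
Matching nodes: [9, 26, 43]
Count of leaf nodes: 3


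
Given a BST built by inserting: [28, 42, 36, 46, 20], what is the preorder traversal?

Tree insertion order: [28, 42, 36, 46, 20]
Tree (level-order array): [28, 20, 42, None, None, 36, 46]
Preorder traversal: [28, 20, 42, 36, 46]


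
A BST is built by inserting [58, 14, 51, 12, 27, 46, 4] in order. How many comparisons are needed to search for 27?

Search path for 27: 58 -> 14 -> 51 -> 27
Found: True
Comparisons: 4


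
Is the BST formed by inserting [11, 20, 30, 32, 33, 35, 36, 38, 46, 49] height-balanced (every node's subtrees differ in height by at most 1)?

Tree (level-order array): [11, None, 20, None, 30, None, 32, None, 33, None, 35, None, 36, None, 38, None, 46, None, 49]
Definition: a tree is height-balanced if, at every node, |h(left) - h(right)| <= 1 (empty subtree has height -1).
Bottom-up per-node check:
  node 49: h_left=-1, h_right=-1, diff=0 [OK], height=0
  node 46: h_left=-1, h_right=0, diff=1 [OK], height=1
  node 38: h_left=-1, h_right=1, diff=2 [FAIL (|-1-1|=2 > 1)], height=2
  node 36: h_left=-1, h_right=2, diff=3 [FAIL (|-1-2|=3 > 1)], height=3
  node 35: h_left=-1, h_right=3, diff=4 [FAIL (|-1-3|=4 > 1)], height=4
  node 33: h_left=-1, h_right=4, diff=5 [FAIL (|-1-4|=5 > 1)], height=5
  node 32: h_left=-1, h_right=5, diff=6 [FAIL (|-1-5|=6 > 1)], height=6
  node 30: h_left=-1, h_right=6, diff=7 [FAIL (|-1-6|=7 > 1)], height=7
  node 20: h_left=-1, h_right=7, diff=8 [FAIL (|-1-7|=8 > 1)], height=8
  node 11: h_left=-1, h_right=8, diff=9 [FAIL (|-1-8|=9 > 1)], height=9
Node 38 violates the condition: |-1 - 1| = 2 > 1.
Result: Not balanced


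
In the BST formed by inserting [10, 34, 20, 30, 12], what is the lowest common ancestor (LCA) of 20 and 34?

Tree insertion order: [10, 34, 20, 30, 12]
Tree (level-order array): [10, None, 34, 20, None, 12, 30]
In a BST, the LCA of p=20, q=34 is the first node v on the
root-to-leaf path with p <= v <= q (go left if both < v, right if both > v).
Walk from root:
  at 10: both 20 and 34 > 10, go right
  at 34: 20 <= 34 <= 34, this is the LCA
LCA = 34


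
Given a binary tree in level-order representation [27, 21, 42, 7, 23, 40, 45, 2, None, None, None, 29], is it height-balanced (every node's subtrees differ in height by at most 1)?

Tree (level-order array): [27, 21, 42, 7, 23, 40, 45, 2, None, None, None, 29]
Definition: a tree is height-balanced if, at every node, |h(left) - h(right)| <= 1 (empty subtree has height -1).
Bottom-up per-node check:
  node 2: h_left=-1, h_right=-1, diff=0 [OK], height=0
  node 7: h_left=0, h_right=-1, diff=1 [OK], height=1
  node 23: h_left=-1, h_right=-1, diff=0 [OK], height=0
  node 21: h_left=1, h_right=0, diff=1 [OK], height=2
  node 29: h_left=-1, h_right=-1, diff=0 [OK], height=0
  node 40: h_left=0, h_right=-1, diff=1 [OK], height=1
  node 45: h_left=-1, h_right=-1, diff=0 [OK], height=0
  node 42: h_left=1, h_right=0, diff=1 [OK], height=2
  node 27: h_left=2, h_right=2, diff=0 [OK], height=3
All nodes satisfy the balance condition.
Result: Balanced


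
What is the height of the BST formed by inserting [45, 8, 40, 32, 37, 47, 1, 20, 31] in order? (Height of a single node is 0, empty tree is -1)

Insertion order: [45, 8, 40, 32, 37, 47, 1, 20, 31]
Tree (level-order array): [45, 8, 47, 1, 40, None, None, None, None, 32, None, 20, 37, None, 31]
Compute height bottom-up (empty subtree = -1):
  height(1) = 1 + max(-1, -1) = 0
  height(31) = 1 + max(-1, -1) = 0
  height(20) = 1 + max(-1, 0) = 1
  height(37) = 1 + max(-1, -1) = 0
  height(32) = 1 + max(1, 0) = 2
  height(40) = 1 + max(2, -1) = 3
  height(8) = 1 + max(0, 3) = 4
  height(47) = 1 + max(-1, -1) = 0
  height(45) = 1 + max(4, 0) = 5
Height = 5


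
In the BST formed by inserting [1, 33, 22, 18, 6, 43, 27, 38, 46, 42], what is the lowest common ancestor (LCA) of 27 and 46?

Tree insertion order: [1, 33, 22, 18, 6, 43, 27, 38, 46, 42]
Tree (level-order array): [1, None, 33, 22, 43, 18, 27, 38, 46, 6, None, None, None, None, 42]
In a BST, the LCA of p=27, q=46 is the first node v on the
root-to-leaf path with p <= v <= q (go left if both < v, right if both > v).
Walk from root:
  at 1: both 27 and 46 > 1, go right
  at 33: 27 <= 33 <= 46, this is the LCA
LCA = 33


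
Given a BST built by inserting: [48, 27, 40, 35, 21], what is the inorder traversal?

Tree insertion order: [48, 27, 40, 35, 21]
Tree (level-order array): [48, 27, None, 21, 40, None, None, 35]
Inorder traversal: [21, 27, 35, 40, 48]


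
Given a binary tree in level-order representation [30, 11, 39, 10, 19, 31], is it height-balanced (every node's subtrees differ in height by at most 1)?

Tree (level-order array): [30, 11, 39, 10, 19, 31]
Definition: a tree is height-balanced if, at every node, |h(left) - h(right)| <= 1 (empty subtree has height -1).
Bottom-up per-node check:
  node 10: h_left=-1, h_right=-1, diff=0 [OK], height=0
  node 19: h_left=-1, h_right=-1, diff=0 [OK], height=0
  node 11: h_left=0, h_right=0, diff=0 [OK], height=1
  node 31: h_left=-1, h_right=-1, diff=0 [OK], height=0
  node 39: h_left=0, h_right=-1, diff=1 [OK], height=1
  node 30: h_left=1, h_right=1, diff=0 [OK], height=2
All nodes satisfy the balance condition.
Result: Balanced


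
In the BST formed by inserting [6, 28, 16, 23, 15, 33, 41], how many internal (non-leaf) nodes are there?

Tree built from: [6, 28, 16, 23, 15, 33, 41]
Tree (level-order array): [6, None, 28, 16, 33, 15, 23, None, 41]
Rule: An internal node has at least one child.
Per-node child counts:
  node 6: 1 child(ren)
  node 28: 2 child(ren)
  node 16: 2 child(ren)
  node 15: 0 child(ren)
  node 23: 0 child(ren)
  node 33: 1 child(ren)
  node 41: 0 child(ren)
Matching nodes: [6, 28, 16, 33]
Count of internal (non-leaf) nodes: 4


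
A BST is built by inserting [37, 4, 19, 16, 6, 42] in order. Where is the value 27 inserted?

Starting tree (level order): [37, 4, 42, None, 19, None, None, 16, None, 6]
Insertion path: 37 -> 4 -> 19
Result: insert 27 as right child of 19
Final tree (level order): [37, 4, 42, None, 19, None, None, 16, 27, 6]


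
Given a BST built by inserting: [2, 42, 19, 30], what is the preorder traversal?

Tree insertion order: [2, 42, 19, 30]
Tree (level-order array): [2, None, 42, 19, None, None, 30]
Preorder traversal: [2, 42, 19, 30]


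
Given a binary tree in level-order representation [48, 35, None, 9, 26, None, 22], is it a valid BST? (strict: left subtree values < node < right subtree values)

Level-order array: [48, 35, None, 9, 26, None, 22]
Validate using subtree bounds (lo, hi): at each node, require lo < value < hi,
then recurse left with hi=value and right with lo=value.
Preorder trace (stopping at first violation):
  at node 48 with bounds (-inf, +inf): OK
  at node 35 with bounds (-inf, 48): OK
  at node 9 with bounds (-inf, 35): OK
  at node 22 with bounds (9, 35): OK
  at node 26 with bounds (35, 48): VIOLATION
Node 26 violates its bound: not (35 < 26 < 48).
Result: Not a valid BST


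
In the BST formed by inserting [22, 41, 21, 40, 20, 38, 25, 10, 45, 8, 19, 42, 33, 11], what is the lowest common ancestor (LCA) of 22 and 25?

Tree insertion order: [22, 41, 21, 40, 20, 38, 25, 10, 45, 8, 19, 42, 33, 11]
Tree (level-order array): [22, 21, 41, 20, None, 40, 45, 10, None, 38, None, 42, None, 8, 19, 25, None, None, None, None, None, 11, None, None, 33]
In a BST, the LCA of p=22, q=25 is the first node v on the
root-to-leaf path with p <= v <= q (go left if both < v, right if both > v).
Walk from root:
  at 22: 22 <= 22 <= 25, this is the LCA
LCA = 22


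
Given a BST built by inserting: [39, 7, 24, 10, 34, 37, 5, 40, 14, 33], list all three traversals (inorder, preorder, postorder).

Tree insertion order: [39, 7, 24, 10, 34, 37, 5, 40, 14, 33]
Tree (level-order array): [39, 7, 40, 5, 24, None, None, None, None, 10, 34, None, 14, 33, 37]
Inorder (L, root, R): [5, 7, 10, 14, 24, 33, 34, 37, 39, 40]
Preorder (root, L, R): [39, 7, 5, 24, 10, 14, 34, 33, 37, 40]
Postorder (L, R, root): [5, 14, 10, 33, 37, 34, 24, 7, 40, 39]


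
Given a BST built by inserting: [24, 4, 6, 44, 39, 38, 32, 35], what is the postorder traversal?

Tree insertion order: [24, 4, 6, 44, 39, 38, 32, 35]
Tree (level-order array): [24, 4, 44, None, 6, 39, None, None, None, 38, None, 32, None, None, 35]
Postorder traversal: [6, 4, 35, 32, 38, 39, 44, 24]


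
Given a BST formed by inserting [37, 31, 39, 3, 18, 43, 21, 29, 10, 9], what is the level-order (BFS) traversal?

Tree insertion order: [37, 31, 39, 3, 18, 43, 21, 29, 10, 9]
Tree (level-order array): [37, 31, 39, 3, None, None, 43, None, 18, None, None, 10, 21, 9, None, None, 29]
BFS from the root, enqueuing left then right child of each popped node:
  queue [37] -> pop 37, enqueue [31, 39], visited so far: [37]
  queue [31, 39] -> pop 31, enqueue [3], visited so far: [37, 31]
  queue [39, 3] -> pop 39, enqueue [43], visited so far: [37, 31, 39]
  queue [3, 43] -> pop 3, enqueue [18], visited so far: [37, 31, 39, 3]
  queue [43, 18] -> pop 43, enqueue [none], visited so far: [37, 31, 39, 3, 43]
  queue [18] -> pop 18, enqueue [10, 21], visited so far: [37, 31, 39, 3, 43, 18]
  queue [10, 21] -> pop 10, enqueue [9], visited so far: [37, 31, 39, 3, 43, 18, 10]
  queue [21, 9] -> pop 21, enqueue [29], visited so far: [37, 31, 39, 3, 43, 18, 10, 21]
  queue [9, 29] -> pop 9, enqueue [none], visited so far: [37, 31, 39, 3, 43, 18, 10, 21, 9]
  queue [29] -> pop 29, enqueue [none], visited so far: [37, 31, 39, 3, 43, 18, 10, 21, 9, 29]
Result: [37, 31, 39, 3, 43, 18, 10, 21, 9, 29]


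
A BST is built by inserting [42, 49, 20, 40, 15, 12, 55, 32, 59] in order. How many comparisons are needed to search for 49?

Search path for 49: 42 -> 49
Found: True
Comparisons: 2


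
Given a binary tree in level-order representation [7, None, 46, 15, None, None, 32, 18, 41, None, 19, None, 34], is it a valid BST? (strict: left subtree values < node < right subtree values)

Level-order array: [7, None, 46, 15, None, None, 32, 18, 41, None, 19, None, 34]
Validate using subtree bounds (lo, hi): at each node, require lo < value < hi,
then recurse left with hi=value and right with lo=value.
Preorder trace (stopping at first violation):
  at node 7 with bounds (-inf, +inf): OK
  at node 46 with bounds (7, +inf): OK
  at node 15 with bounds (7, 46): OK
  at node 32 with bounds (15, 46): OK
  at node 18 with bounds (15, 32): OK
  at node 19 with bounds (18, 32): OK
  at node 41 with bounds (32, 46): OK
  at node 34 with bounds (41, 46): VIOLATION
Node 34 violates its bound: not (41 < 34 < 46).
Result: Not a valid BST


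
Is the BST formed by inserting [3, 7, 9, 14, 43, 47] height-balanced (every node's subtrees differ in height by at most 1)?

Tree (level-order array): [3, None, 7, None, 9, None, 14, None, 43, None, 47]
Definition: a tree is height-balanced if, at every node, |h(left) - h(right)| <= 1 (empty subtree has height -1).
Bottom-up per-node check:
  node 47: h_left=-1, h_right=-1, diff=0 [OK], height=0
  node 43: h_left=-1, h_right=0, diff=1 [OK], height=1
  node 14: h_left=-1, h_right=1, diff=2 [FAIL (|-1-1|=2 > 1)], height=2
  node 9: h_left=-1, h_right=2, diff=3 [FAIL (|-1-2|=3 > 1)], height=3
  node 7: h_left=-1, h_right=3, diff=4 [FAIL (|-1-3|=4 > 1)], height=4
  node 3: h_left=-1, h_right=4, diff=5 [FAIL (|-1-4|=5 > 1)], height=5
Node 14 violates the condition: |-1 - 1| = 2 > 1.
Result: Not balanced


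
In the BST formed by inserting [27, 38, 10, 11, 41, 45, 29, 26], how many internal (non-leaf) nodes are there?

Tree built from: [27, 38, 10, 11, 41, 45, 29, 26]
Tree (level-order array): [27, 10, 38, None, 11, 29, 41, None, 26, None, None, None, 45]
Rule: An internal node has at least one child.
Per-node child counts:
  node 27: 2 child(ren)
  node 10: 1 child(ren)
  node 11: 1 child(ren)
  node 26: 0 child(ren)
  node 38: 2 child(ren)
  node 29: 0 child(ren)
  node 41: 1 child(ren)
  node 45: 0 child(ren)
Matching nodes: [27, 10, 11, 38, 41]
Count of internal (non-leaf) nodes: 5


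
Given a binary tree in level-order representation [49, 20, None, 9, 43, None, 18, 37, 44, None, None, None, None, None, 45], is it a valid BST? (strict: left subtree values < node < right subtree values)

Level-order array: [49, 20, None, 9, 43, None, 18, 37, 44, None, None, None, None, None, 45]
Validate using subtree bounds (lo, hi): at each node, require lo < value < hi,
then recurse left with hi=value and right with lo=value.
Preorder trace (stopping at first violation):
  at node 49 with bounds (-inf, +inf): OK
  at node 20 with bounds (-inf, 49): OK
  at node 9 with bounds (-inf, 20): OK
  at node 18 with bounds (9, 20): OK
  at node 43 with bounds (20, 49): OK
  at node 37 with bounds (20, 43): OK
  at node 44 with bounds (43, 49): OK
  at node 45 with bounds (44, 49): OK
No violation found at any node.
Result: Valid BST


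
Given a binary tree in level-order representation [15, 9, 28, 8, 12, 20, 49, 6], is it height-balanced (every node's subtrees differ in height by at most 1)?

Tree (level-order array): [15, 9, 28, 8, 12, 20, 49, 6]
Definition: a tree is height-balanced if, at every node, |h(left) - h(right)| <= 1 (empty subtree has height -1).
Bottom-up per-node check:
  node 6: h_left=-1, h_right=-1, diff=0 [OK], height=0
  node 8: h_left=0, h_right=-1, diff=1 [OK], height=1
  node 12: h_left=-1, h_right=-1, diff=0 [OK], height=0
  node 9: h_left=1, h_right=0, diff=1 [OK], height=2
  node 20: h_left=-1, h_right=-1, diff=0 [OK], height=0
  node 49: h_left=-1, h_right=-1, diff=0 [OK], height=0
  node 28: h_left=0, h_right=0, diff=0 [OK], height=1
  node 15: h_left=2, h_right=1, diff=1 [OK], height=3
All nodes satisfy the balance condition.
Result: Balanced


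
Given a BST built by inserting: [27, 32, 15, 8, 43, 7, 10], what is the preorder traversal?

Tree insertion order: [27, 32, 15, 8, 43, 7, 10]
Tree (level-order array): [27, 15, 32, 8, None, None, 43, 7, 10]
Preorder traversal: [27, 15, 8, 7, 10, 32, 43]


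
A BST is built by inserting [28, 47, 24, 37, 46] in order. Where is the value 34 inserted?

Starting tree (level order): [28, 24, 47, None, None, 37, None, None, 46]
Insertion path: 28 -> 47 -> 37
Result: insert 34 as left child of 37
Final tree (level order): [28, 24, 47, None, None, 37, None, 34, 46]


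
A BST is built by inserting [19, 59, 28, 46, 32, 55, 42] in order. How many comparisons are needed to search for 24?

Search path for 24: 19 -> 59 -> 28
Found: False
Comparisons: 3


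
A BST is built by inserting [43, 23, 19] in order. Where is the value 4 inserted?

Starting tree (level order): [43, 23, None, 19]
Insertion path: 43 -> 23 -> 19
Result: insert 4 as left child of 19
Final tree (level order): [43, 23, None, 19, None, 4]


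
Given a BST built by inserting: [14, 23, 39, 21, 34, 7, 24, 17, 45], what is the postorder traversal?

Tree insertion order: [14, 23, 39, 21, 34, 7, 24, 17, 45]
Tree (level-order array): [14, 7, 23, None, None, 21, 39, 17, None, 34, 45, None, None, 24]
Postorder traversal: [7, 17, 21, 24, 34, 45, 39, 23, 14]


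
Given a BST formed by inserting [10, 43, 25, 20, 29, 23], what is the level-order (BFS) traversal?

Tree insertion order: [10, 43, 25, 20, 29, 23]
Tree (level-order array): [10, None, 43, 25, None, 20, 29, None, 23]
BFS from the root, enqueuing left then right child of each popped node:
  queue [10] -> pop 10, enqueue [43], visited so far: [10]
  queue [43] -> pop 43, enqueue [25], visited so far: [10, 43]
  queue [25] -> pop 25, enqueue [20, 29], visited so far: [10, 43, 25]
  queue [20, 29] -> pop 20, enqueue [23], visited so far: [10, 43, 25, 20]
  queue [29, 23] -> pop 29, enqueue [none], visited so far: [10, 43, 25, 20, 29]
  queue [23] -> pop 23, enqueue [none], visited so far: [10, 43, 25, 20, 29, 23]
Result: [10, 43, 25, 20, 29, 23]


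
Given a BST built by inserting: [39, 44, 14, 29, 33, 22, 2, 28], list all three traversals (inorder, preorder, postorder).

Tree insertion order: [39, 44, 14, 29, 33, 22, 2, 28]
Tree (level-order array): [39, 14, 44, 2, 29, None, None, None, None, 22, 33, None, 28]
Inorder (L, root, R): [2, 14, 22, 28, 29, 33, 39, 44]
Preorder (root, L, R): [39, 14, 2, 29, 22, 28, 33, 44]
Postorder (L, R, root): [2, 28, 22, 33, 29, 14, 44, 39]


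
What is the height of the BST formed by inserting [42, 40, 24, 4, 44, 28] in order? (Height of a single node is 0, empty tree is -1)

Insertion order: [42, 40, 24, 4, 44, 28]
Tree (level-order array): [42, 40, 44, 24, None, None, None, 4, 28]
Compute height bottom-up (empty subtree = -1):
  height(4) = 1 + max(-1, -1) = 0
  height(28) = 1 + max(-1, -1) = 0
  height(24) = 1 + max(0, 0) = 1
  height(40) = 1 + max(1, -1) = 2
  height(44) = 1 + max(-1, -1) = 0
  height(42) = 1 + max(2, 0) = 3
Height = 3


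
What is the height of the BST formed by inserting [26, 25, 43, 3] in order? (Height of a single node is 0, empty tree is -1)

Insertion order: [26, 25, 43, 3]
Tree (level-order array): [26, 25, 43, 3]
Compute height bottom-up (empty subtree = -1):
  height(3) = 1 + max(-1, -1) = 0
  height(25) = 1 + max(0, -1) = 1
  height(43) = 1 + max(-1, -1) = 0
  height(26) = 1 + max(1, 0) = 2
Height = 2


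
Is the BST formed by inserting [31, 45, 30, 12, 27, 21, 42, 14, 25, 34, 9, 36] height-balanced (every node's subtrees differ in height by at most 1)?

Tree (level-order array): [31, 30, 45, 12, None, 42, None, 9, 27, 34, None, None, None, 21, None, None, 36, 14, 25]
Definition: a tree is height-balanced if, at every node, |h(left) - h(right)| <= 1 (empty subtree has height -1).
Bottom-up per-node check:
  node 9: h_left=-1, h_right=-1, diff=0 [OK], height=0
  node 14: h_left=-1, h_right=-1, diff=0 [OK], height=0
  node 25: h_left=-1, h_right=-1, diff=0 [OK], height=0
  node 21: h_left=0, h_right=0, diff=0 [OK], height=1
  node 27: h_left=1, h_right=-1, diff=2 [FAIL (|1--1|=2 > 1)], height=2
  node 12: h_left=0, h_right=2, diff=2 [FAIL (|0-2|=2 > 1)], height=3
  node 30: h_left=3, h_right=-1, diff=4 [FAIL (|3--1|=4 > 1)], height=4
  node 36: h_left=-1, h_right=-1, diff=0 [OK], height=0
  node 34: h_left=-1, h_right=0, diff=1 [OK], height=1
  node 42: h_left=1, h_right=-1, diff=2 [FAIL (|1--1|=2 > 1)], height=2
  node 45: h_left=2, h_right=-1, diff=3 [FAIL (|2--1|=3 > 1)], height=3
  node 31: h_left=4, h_right=3, diff=1 [OK], height=5
Node 27 violates the condition: |1 - -1| = 2 > 1.
Result: Not balanced


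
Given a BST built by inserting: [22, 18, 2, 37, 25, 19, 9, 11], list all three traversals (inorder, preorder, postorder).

Tree insertion order: [22, 18, 2, 37, 25, 19, 9, 11]
Tree (level-order array): [22, 18, 37, 2, 19, 25, None, None, 9, None, None, None, None, None, 11]
Inorder (L, root, R): [2, 9, 11, 18, 19, 22, 25, 37]
Preorder (root, L, R): [22, 18, 2, 9, 11, 19, 37, 25]
Postorder (L, R, root): [11, 9, 2, 19, 18, 25, 37, 22]


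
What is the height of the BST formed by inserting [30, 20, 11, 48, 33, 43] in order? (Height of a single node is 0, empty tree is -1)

Insertion order: [30, 20, 11, 48, 33, 43]
Tree (level-order array): [30, 20, 48, 11, None, 33, None, None, None, None, 43]
Compute height bottom-up (empty subtree = -1):
  height(11) = 1 + max(-1, -1) = 0
  height(20) = 1 + max(0, -1) = 1
  height(43) = 1 + max(-1, -1) = 0
  height(33) = 1 + max(-1, 0) = 1
  height(48) = 1 + max(1, -1) = 2
  height(30) = 1 + max(1, 2) = 3
Height = 3


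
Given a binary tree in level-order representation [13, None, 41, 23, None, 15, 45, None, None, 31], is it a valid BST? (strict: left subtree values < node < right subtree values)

Level-order array: [13, None, 41, 23, None, 15, 45, None, None, 31]
Validate using subtree bounds (lo, hi): at each node, require lo < value < hi,
then recurse left with hi=value and right with lo=value.
Preorder trace (stopping at first violation):
  at node 13 with bounds (-inf, +inf): OK
  at node 41 with bounds (13, +inf): OK
  at node 23 with bounds (13, 41): OK
  at node 15 with bounds (13, 23): OK
  at node 45 with bounds (23, 41): VIOLATION
Node 45 violates its bound: not (23 < 45 < 41).
Result: Not a valid BST


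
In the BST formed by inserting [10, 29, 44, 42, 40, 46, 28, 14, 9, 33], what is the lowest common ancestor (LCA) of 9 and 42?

Tree insertion order: [10, 29, 44, 42, 40, 46, 28, 14, 9, 33]
Tree (level-order array): [10, 9, 29, None, None, 28, 44, 14, None, 42, 46, None, None, 40, None, None, None, 33]
In a BST, the LCA of p=9, q=42 is the first node v on the
root-to-leaf path with p <= v <= q (go left if both < v, right if both > v).
Walk from root:
  at 10: 9 <= 10 <= 42, this is the LCA
LCA = 10


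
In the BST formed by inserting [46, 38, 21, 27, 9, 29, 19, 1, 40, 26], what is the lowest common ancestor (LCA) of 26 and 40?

Tree insertion order: [46, 38, 21, 27, 9, 29, 19, 1, 40, 26]
Tree (level-order array): [46, 38, None, 21, 40, 9, 27, None, None, 1, 19, 26, 29]
In a BST, the LCA of p=26, q=40 is the first node v on the
root-to-leaf path with p <= v <= q (go left if both < v, right if both > v).
Walk from root:
  at 46: both 26 and 40 < 46, go left
  at 38: 26 <= 38 <= 40, this is the LCA
LCA = 38


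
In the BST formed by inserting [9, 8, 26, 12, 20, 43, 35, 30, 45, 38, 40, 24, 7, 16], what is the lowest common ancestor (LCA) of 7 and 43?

Tree insertion order: [9, 8, 26, 12, 20, 43, 35, 30, 45, 38, 40, 24, 7, 16]
Tree (level-order array): [9, 8, 26, 7, None, 12, 43, None, None, None, 20, 35, 45, 16, 24, 30, 38, None, None, None, None, None, None, None, None, None, 40]
In a BST, the LCA of p=7, q=43 is the first node v on the
root-to-leaf path with p <= v <= q (go left if both < v, right if both > v).
Walk from root:
  at 9: 7 <= 9 <= 43, this is the LCA
LCA = 9


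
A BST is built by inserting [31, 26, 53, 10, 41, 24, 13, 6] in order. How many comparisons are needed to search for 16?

Search path for 16: 31 -> 26 -> 10 -> 24 -> 13
Found: False
Comparisons: 5


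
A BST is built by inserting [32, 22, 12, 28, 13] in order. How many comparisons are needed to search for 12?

Search path for 12: 32 -> 22 -> 12
Found: True
Comparisons: 3


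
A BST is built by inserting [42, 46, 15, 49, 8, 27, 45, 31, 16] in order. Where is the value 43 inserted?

Starting tree (level order): [42, 15, 46, 8, 27, 45, 49, None, None, 16, 31]
Insertion path: 42 -> 46 -> 45
Result: insert 43 as left child of 45
Final tree (level order): [42, 15, 46, 8, 27, 45, 49, None, None, 16, 31, 43]


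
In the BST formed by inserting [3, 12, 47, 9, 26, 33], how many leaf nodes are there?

Tree built from: [3, 12, 47, 9, 26, 33]
Tree (level-order array): [3, None, 12, 9, 47, None, None, 26, None, None, 33]
Rule: A leaf has 0 children.
Per-node child counts:
  node 3: 1 child(ren)
  node 12: 2 child(ren)
  node 9: 0 child(ren)
  node 47: 1 child(ren)
  node 26: 1 child(ren)
  node 33: 0 child(ren)
Matching nodes: [9, 33]
Count of leaf nodes: 2


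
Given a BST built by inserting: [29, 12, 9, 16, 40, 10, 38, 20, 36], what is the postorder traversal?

Tree insertion order: [29, 12, 9, 16, 40, 10, 38, 20, 36]
Tree (level-order array): [29, 12, 40, 9, 16, 38, None, None, 10, None, 20, 36]
Postorder traversal: [10, 9, 20, 16, 12, 36, 38, 40, 29]


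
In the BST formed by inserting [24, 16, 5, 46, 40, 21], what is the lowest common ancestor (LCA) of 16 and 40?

Tree insertion order: [24, 16, 5, 46, 40, 21]
Tree (level-order array): [24, 16, 46, 5, 21, 40]
In a BST, the LCA of p=16, q=40 is the first node v on the
root-to-leaf path with p <= v <= q (go left if both < v, right if both > v).
Walk from root:
  at 24: 16 <= 24 <= 40, this is the LCA
LCA = 24


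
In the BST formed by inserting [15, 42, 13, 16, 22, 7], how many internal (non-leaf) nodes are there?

Tree built from: [15, 42, 13, 16, 22, 7]
Tree (level-order array): [15, 13, 42, 7, None, 16, None, None, None, None, 22]
Rule: An internal node has at least one child.
Per-node child counts:
  node 15: 2 child(ren)
  node 13: 1 child(ren)
  node 7: 0 child(ren)
  node 42: 1 child(ren)
  node 16: 1 child(ren)
  node 22: 0 child(ren)
Matching nodes: [15, 13, 42, 16]
Count of internal (non-leaf) nodes: 4


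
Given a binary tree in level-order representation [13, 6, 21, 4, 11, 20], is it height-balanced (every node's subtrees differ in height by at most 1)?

Tree (level-order array): [13, 6, 21, 4, 11, 20]
Definition: a tree is height-balanced if, at every node, |h(left) - h(right)| <= 1 (empty subtree has height -1).
Bottom-up per-node check:
  node 4: h_left=-1, h_right=-1, diff=0 [OK], height=0
  node 11: h_left=-1, h_right=-1, diff=0 [OK], height=0
  node 6: h_left=0, h_right=0, diff=0 [OK], height=1
  node 20: h_left=-1, h_right=-1, diff=0 [OK], height=0
  node 21: h_left=0, h_right=-1, diff=1 [OK], height=1
  node 13: h_left=1, h_right=1, diff=0 [OK], height=2
All nodes satisfy the balance condition.
Result: Balanced


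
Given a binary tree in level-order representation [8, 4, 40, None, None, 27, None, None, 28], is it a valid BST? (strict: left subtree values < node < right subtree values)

Level-order array: [8, 4, 40, None, None, 27, None, None, 28]
Validate using subtree bounds (lo, hi): at each node, require lo < value < hi,
then recurse left with hi=value and right with lo=value.
Preorder trace (stopping at first violation):
  at node 8 with bounds (-inf, +inf): OK
  at node 4 with bounds (-inf, 8): OK
  at node 40 with bounds (8, +inf): OK
  at node 27 with bounds (8, 40): OK
  at node 28 with bounds (27, 40): OK
No violation found at any node.
Result: Valid BST


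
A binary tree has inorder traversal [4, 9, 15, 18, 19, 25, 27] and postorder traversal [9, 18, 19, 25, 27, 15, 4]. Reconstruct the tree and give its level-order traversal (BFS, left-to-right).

Inorder:   [4, 9, 15, 18, 19, 25, 27]
Postorder: [9, 18, 19, 25, 27, 15, 4]
Algorithm: postorder visits root last, so walk postorder right-to-left;
each value is the root of the current inorder slice — split it at that
value, recurse on the right subtree first, then the left.
Recursive splits:
  root=4; inorder splits into left=[], right=[9, 15, 18, 19, 25, 27]
  root=15; inorder splits into left=[9], right=[18, 19, 25, 27]
  root=27; inorder splits into left=[18, 19, 25], right=[]
  root=25; inorder splits into left=[18, 19], right=[]
  root=19; inorder splits into left=[18], right=[]
  root=18; inorder splits into left=[], right=[]
  root=9; inorder splits into left=[], right=[]
Reconstructed level-order: [4, 15, 9, 27, 25, 19, 18]


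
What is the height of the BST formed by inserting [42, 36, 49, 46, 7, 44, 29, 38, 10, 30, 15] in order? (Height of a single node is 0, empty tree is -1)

Insertion order: [42, 36, 49, 46, 7, 44, 29, 38, 10, 30, 15]
Tree (level-order array): [42, 36, 49, 7, 38, 46, None, None, 29, None, None, 44, None, 10, 30, None, None, None, 15]
Compute height bottom-up (empty subtree = -1):
  height(15) = 1 + max(-1, -1) = 0
  height(10) = 1 + max(-1, 0) = 1
  height(30) = 1 + max(-1, -1) = 0
  height(29) = 1 + max(1, 0) = 2
  height(7) = 1 + max(-1, 2) = 3
  height(38) = 1 + max(-1, -1) = 0
  height(36) = 1 + max(3, 0) = 4
  height(44) = 1 + max(-1, -1) = 0
  height(46) = 1 + max(0, -1) = 1
  height(49) = 1 + max(1, -1) = 2
  height(42) = 1 + max(4, 2) = 5
Height = 5
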